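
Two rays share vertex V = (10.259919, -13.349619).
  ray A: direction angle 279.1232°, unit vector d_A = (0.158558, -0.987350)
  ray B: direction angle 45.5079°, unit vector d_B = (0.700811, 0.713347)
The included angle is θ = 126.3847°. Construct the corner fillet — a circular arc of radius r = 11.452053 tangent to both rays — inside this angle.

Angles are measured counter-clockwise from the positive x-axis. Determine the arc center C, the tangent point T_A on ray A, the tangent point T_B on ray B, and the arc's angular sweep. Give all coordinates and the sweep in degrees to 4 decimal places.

center=(22.4846,-17.2474) T_A=(11.1775,-19.0632) T_B=(14.3153,-9.2216) sweep=53.6153

bisector direction at 342.3156° = (0.952744,-0.303774)
center distance |VC| = r/sin(θ/2) = 11.452053/sin(63.1923°) = 12.831064
C = V + |VC|·bis = (22.4846,-17.2474)
T_A = V + ((C−V)·d_A)·d_A = V + 5.7868·d_A = (11.1775,-19.0632)
T_B = V + ((C−V)·d_B)·d_B = V + 5.7868·d_B = (14.3153,-9.2216)
sweep = 180° − θ = 53.6153°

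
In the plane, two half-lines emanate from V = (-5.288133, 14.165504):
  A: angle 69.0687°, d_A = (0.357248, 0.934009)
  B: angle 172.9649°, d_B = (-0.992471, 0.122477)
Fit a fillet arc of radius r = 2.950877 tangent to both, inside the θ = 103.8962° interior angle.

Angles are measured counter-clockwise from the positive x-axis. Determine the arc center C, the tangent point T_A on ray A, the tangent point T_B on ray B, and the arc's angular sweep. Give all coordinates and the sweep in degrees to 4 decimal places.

center=(-7.2191,17.3771) T_A=(-4.4630,16.3229) T_B=(-7.5805,14.4484) sweep=76.1038

bisector direction at 121.0168° = (-0.515289,0.857016)
center distance |VC| = r/sin(θ/2) = 2.950877/sin(51.9481°) = 3.747370
C = V + |VC|·bis = (-7.2191,17.3771)
T_A = V + ((C−V)·d_A)·d_A = V + 2.3098·d_A = (-4.4630,16.3229)
T_B = V + ((C−V)·d_B)·d_B = V + 2.3098·d_B = (-7.5805,14.4484)
sweep = 180° − θ = 76.1038°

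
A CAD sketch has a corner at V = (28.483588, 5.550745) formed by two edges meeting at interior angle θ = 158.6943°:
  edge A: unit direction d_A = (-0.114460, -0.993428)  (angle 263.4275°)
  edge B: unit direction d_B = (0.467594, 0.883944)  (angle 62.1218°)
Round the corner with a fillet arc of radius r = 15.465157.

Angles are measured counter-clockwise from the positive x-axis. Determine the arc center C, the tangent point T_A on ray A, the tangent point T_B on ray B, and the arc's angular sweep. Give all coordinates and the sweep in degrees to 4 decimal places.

center=(43.5141,0.8907) T_A=(28.1506,2.6609) T_B=(29.8438,8.1221) sweep=21.3057

bisector direction at 342.7747° = (0.955147,-0.296131)
center distance |VC| = r/sin(θ/2) = 15.465157/sin(79.3471°) = 15.736369
C = V + |VC|·bis = (43.5141,0.8907)
T_A = V + ((C−V)·d_A)·d_A = V + 2.9090·d_A = (28.1506,2.6609)
T_B = V + ((C−V)·d_B)·d_B = V + 2.9090·d_B = (29.8438,8.1221)
sweep = 180° − θ = 21.3057°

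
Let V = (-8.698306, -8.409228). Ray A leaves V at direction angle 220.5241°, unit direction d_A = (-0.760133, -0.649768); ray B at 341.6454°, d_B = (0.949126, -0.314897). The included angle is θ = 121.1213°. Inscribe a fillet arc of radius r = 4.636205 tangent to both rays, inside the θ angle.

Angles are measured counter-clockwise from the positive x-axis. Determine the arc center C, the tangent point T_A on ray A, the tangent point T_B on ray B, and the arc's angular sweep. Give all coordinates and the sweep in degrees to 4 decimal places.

bisector direction at 281.0848° = (0.192261,-0.981344)
center distance |VC| = r/sin(θ/2) = 4.636205/sin(60.5607°) = 5.323608
C = V + |VC|·bis = (-7.6748,-13.6335)
T_A = V + ((C−V)·d_A)·d_A = V + 2.6166·d_A = (-10.6872,-10.1094)
T_B = V + ((C−V)·d_B)·d_B = V + 2.6166·d_B = (-6.2149,-9.2332)
sweep = 180° − θ = 58.8787°

center=(-7.6748,-13.6335) T_A=(-10.6872,-10.1094) T_B=(-6.2149,-9.2332) sweep=58.8787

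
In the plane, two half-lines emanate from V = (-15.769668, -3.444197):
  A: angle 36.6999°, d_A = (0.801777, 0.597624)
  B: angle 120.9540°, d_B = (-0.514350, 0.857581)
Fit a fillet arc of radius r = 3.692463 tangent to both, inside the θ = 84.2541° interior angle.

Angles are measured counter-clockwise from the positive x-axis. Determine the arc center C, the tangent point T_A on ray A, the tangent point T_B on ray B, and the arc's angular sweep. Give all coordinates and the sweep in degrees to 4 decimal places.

bisector direction at 78.8269° = (0.193773,0.981046)
center distance |VC| = r/sin(θ/2) = 3.692463/sin(42.1270°) = 5.504756
C = V + |VC|·bis = (-14.7030,1.9562)
T_A = V + ((C−V)·d_A)·d_A = V + 4.0827·d_A = (-12.4963,-1.0043)
T_B = V + ((C−V)·d_B)·d_B = V + 4.0827·d_B = (-17.8696,0.0570)
sweep = 180° − θ = 95.7459°

center=(-14.7030,1.9562) T_A=(-12.4963,-1.0043) T_B=(-17.8696,0.0570) sweep=95.7459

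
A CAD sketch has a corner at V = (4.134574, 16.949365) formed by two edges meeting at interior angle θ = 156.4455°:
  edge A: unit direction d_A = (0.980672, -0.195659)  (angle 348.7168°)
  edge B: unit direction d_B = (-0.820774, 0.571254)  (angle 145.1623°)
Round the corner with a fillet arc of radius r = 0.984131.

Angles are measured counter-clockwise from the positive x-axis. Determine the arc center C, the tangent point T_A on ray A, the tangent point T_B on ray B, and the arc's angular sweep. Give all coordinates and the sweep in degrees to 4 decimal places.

center=(4.5283,17.8743) T_A=(4.3358,16.9092) T_B=(3.9662,17.0666) sweep=23.5545

bisector direction at 66.9395° = (0.391702,0.920092)
center distance |VC| = r/sin(θ/2) = 0.984131/sin(78.2228°) = 1.005294
C = V + |VC|·bis = (4.5283,17.8743)
T_A = V + ((C−V)·d_A)·d_A = V + 0.2052·d_A = (4.3358,16.9092)
T_B = V + ((C−V)·d_B)·d_B = V + 0.2052·d_B = (3.9662,17.0666)
sweep = 180° − θ = 23.5545°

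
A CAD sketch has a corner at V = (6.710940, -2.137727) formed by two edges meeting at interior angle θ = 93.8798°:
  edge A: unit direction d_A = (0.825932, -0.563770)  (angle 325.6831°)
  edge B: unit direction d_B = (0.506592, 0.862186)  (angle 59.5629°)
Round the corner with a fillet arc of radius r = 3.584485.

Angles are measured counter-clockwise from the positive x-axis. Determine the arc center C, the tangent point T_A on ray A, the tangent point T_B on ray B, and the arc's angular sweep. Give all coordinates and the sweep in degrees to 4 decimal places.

center=(11.4983,-1.0656) T_A=(9.4775,-4.0261) T_B=(8.4078,0.7503) sweep=86.1202

bisector direction at 12.6230° = (0.975829,0.218535)
center distance |VC| = r/sin(θ/2) = 3.584485/sin(46.9399°) = 4.905966
C = V + |VC|·bis = (11.4983,-1.0656)
T_A = V + ((C−V)·d_A)·d_A = V + 3.3496·d_A = (9.4775,-4.0261)
T_B = V + ((C−V)·d_B)·d_B = V + 3.3496·d_B = (8.4078,0.7503)
sweep = 180° − θ = 86.1202°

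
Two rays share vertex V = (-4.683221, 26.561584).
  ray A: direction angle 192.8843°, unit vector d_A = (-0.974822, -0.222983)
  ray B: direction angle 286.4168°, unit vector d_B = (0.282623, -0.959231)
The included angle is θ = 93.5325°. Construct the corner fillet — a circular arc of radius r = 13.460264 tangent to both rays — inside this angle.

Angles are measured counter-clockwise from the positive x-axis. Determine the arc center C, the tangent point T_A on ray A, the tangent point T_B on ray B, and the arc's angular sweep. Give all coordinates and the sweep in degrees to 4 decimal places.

bisector direction at 239.6505° = (-0.505273,-0.862960)
center distance |VC| = r/sin(θ/2) = 13.460264/sin(46.7662°) = 18.475028
C = V + |VC|·bis = (-14.0181,10.6184)
T_A = V + ((C−V)·d_A)·d_A = V + 12.6550·d_A = (-17.0196,23.7397)
T_B = V + ((C−V)·d_B)·d_B = V + 12.6550·d_B = (-1.1066,14.4226)
sweep = 180° − θ = 86.4675°

center=(-14.0181,10.6184) T_A=(-17.0196,23.7397) T_B=(-1.1066,14.4226) sweep=86.4675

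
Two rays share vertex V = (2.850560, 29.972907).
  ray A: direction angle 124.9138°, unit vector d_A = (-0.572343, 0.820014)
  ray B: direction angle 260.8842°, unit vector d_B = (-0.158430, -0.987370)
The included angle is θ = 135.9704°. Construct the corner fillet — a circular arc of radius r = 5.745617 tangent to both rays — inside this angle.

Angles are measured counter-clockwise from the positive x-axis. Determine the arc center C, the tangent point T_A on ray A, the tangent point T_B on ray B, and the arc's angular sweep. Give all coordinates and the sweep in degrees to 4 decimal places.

bisector direction at 192.8990° = (-0.974765,-0.223233)
center distance |VC| = r/sin(θ/2) = 5.745617/sin(67.9852°) = 6.197495
C = V + |VC|·bis = (-3.1905,28.5894)
T_A = V + ((C−V)·d_A)·d_A = V + 2.3231·d_A = (1.5209,31.8779)
T_B = V + ((C−V)·d_B)·d_B = V + 2.3231·d_B = (2.4825,27.6791)
sweep = 180° − θ = 44.0296°

center=(-3.1905,28.5894) T_A=(1.5209,31.8779) T_B=(2.4825,27.6791) sweep=44.0296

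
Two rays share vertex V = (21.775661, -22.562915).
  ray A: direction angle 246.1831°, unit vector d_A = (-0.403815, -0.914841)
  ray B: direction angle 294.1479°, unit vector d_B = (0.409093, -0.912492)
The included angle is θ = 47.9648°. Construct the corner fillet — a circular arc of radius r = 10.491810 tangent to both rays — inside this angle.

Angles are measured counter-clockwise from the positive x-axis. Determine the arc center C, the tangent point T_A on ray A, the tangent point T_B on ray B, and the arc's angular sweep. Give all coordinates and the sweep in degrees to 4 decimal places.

center=(21.8502,-48.3757) T_A=(12.2519,-44.1390) T_B=(31.4239,-44.0836) sweep=132.0352

bisector direction at 270.1655° = (0.002889,-0.999996)
center distance |VC| = r/sin(θ/2) = 10.491810/sin(23.9824°) = 25.812905
C = V + |VC|·bis = (21.8502,-48.3757)
T_A = V + ((C−V)·d_A)·d_A = V + 23.5845·d_A = (12.2519,-44.1390)
T_B = V + ((C−V)·d_B)·d_B = V + 23.5845·d_B = (31.4239,-44.0836)
sweep = 180° − θ = 132.0352°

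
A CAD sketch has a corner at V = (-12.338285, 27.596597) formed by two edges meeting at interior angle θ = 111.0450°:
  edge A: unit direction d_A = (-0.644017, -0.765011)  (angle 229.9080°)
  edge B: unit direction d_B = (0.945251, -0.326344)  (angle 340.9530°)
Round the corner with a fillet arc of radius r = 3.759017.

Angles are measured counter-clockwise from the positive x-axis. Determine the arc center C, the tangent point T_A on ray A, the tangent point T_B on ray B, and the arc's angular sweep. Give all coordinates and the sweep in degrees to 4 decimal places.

center=(-11.1250,23.2010) T_A=(-14.0007,25.6219) T_B=(-9.8983,26.7542) sweep=68.9550

bisector direction at 285.4305° = (0.266069,-0.963954)
center distance |VC| = r/sin(θ/2) = 3.759017/sin(55.5225°) = 4.559985
C = V + |VC|·bis = (-11.1250,23.2010)
T_A = V + ((C−V)·d_A)·d_A = V + 2.5813·d_A = (-14.0007,25.6219)
T_B = V + ((C−V)·d_B)·d_B = V + 2.5813·d_B = (-9.8983,26.7542)
sweep = 180° − θ = 68.9550°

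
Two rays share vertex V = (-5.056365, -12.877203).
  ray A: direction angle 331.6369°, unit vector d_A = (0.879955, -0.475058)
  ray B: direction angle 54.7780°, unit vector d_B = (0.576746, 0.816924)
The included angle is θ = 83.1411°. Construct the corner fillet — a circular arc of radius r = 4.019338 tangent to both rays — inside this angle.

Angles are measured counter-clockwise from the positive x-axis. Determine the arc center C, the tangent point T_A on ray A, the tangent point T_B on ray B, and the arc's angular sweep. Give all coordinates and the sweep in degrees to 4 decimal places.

bisector direction at 13.2075° = (0.973549,0.228477)
center distance |VC| = r/sin(θ/2) = 4.019338/sin(41.5705°) = 6.057400
C = V + |VC|·bis = (0.8408,-11.4932)
T_A = V + ((C−V)·d_A)·d_A = V + 4.5318·d_A = (-1.0686,-15.0301)
T_B = V + ((C−V)·d_B)·d_B = V + 4.5318·d_B = (-2.4427,-9.1751)
sweep = 180° − θ = 96.8589°

center=(0.8408,-11.4932) T_A=(-1.0686,-15.0301) T_B=(-2.4427,-9.1751) sweep=96.8589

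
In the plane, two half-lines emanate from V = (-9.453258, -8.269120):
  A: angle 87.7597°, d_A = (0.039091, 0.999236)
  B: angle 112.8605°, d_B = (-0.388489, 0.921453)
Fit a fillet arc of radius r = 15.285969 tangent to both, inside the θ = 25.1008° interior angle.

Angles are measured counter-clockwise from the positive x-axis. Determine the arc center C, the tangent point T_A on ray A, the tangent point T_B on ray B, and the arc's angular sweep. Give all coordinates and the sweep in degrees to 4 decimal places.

center=(-22.0434,60.9406) T_A=(-6.7691,60.3431) T_B=(-36.1287,55.0022) sweep=154.8992

bisector direction at 100.3101° = (-0.178976,0.983854)
center distance |VC| = r/sin(θ/2) = 15.285969/sin(12.5504°) = 70.345545
C = V + |VC|·bis = (-22.0434,60.9406)
T_A = V + ((C−V)·d_A)·d_A = V + 68.6647·d_A = (-6.7691,60.3431)
T_B = V + ((C−V)·d_B)·d_B = V + 68.6647·d_B = (-36.1287,55.0022)
sweep = 180° − θ = 154.8992°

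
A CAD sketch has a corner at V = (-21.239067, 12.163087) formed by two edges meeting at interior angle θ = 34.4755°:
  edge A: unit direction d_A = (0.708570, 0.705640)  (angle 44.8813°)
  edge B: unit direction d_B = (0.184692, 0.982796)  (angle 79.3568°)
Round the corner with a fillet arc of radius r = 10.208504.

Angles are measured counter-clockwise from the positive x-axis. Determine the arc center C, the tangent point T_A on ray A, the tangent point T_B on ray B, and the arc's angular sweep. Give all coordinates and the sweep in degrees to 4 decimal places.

bisector direction at 62.1191° = (0.467636,0.883921)
center distance |VC| = r/sin(θ/2) = 10.208504/sin(17.2377°) = 34.448924
C = V + |VC|·bis = (-5.1295,42.6132)
T_A = V + ((C−V)·d_A)·d_A = V + 32.9016·d_A = (2.0740,35.3798)
T_B = V + ((C−V)·d_B)·d_B = V + 32.9016·d_B = (-15.1624,44.4987)
sweep = 180° − θ = 145.5245°

center=(-5.1295,42.6132) T_A=(2.0740,35.3798) T_B=(-15.1624,44.4987) sweep=145.5245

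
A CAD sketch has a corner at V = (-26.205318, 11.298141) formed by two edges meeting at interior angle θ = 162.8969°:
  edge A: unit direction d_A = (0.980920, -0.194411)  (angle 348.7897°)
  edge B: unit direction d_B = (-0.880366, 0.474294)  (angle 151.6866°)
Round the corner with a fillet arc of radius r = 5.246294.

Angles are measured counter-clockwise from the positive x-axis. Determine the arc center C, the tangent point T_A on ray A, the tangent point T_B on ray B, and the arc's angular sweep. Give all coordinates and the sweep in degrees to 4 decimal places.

bisector direction at 70.2381° = (0.338111,0.941106)
center distance |VC| = r/sin(θ/2) = 5.246294/sin(81.4484°) = 5.305276
C = V + |VC|·bis = (-24.4115,16.2910)
T_A = V + ((C−V)·d_A)·d_A = V + 0.7889·d_A = (-25.4315,11.1448)
T_B = V + ((C−V)·d_B)·d_B = V + 0.7889·d_B = (-26.8998,11.6723)
sweep = 180° − θ = 17.1031°

center=(-24.4115,16.2910) T_A=(-25.4315,11.1448) T_B=(-26.8998,11.6723) sweep=17.1031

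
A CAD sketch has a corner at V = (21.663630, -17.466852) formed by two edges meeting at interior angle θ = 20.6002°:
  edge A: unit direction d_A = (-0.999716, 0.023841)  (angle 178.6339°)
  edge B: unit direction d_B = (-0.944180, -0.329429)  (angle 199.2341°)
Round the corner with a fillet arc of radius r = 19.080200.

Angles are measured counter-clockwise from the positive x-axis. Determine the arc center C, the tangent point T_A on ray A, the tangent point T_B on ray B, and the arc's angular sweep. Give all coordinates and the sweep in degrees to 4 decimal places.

center=(-83.7519,-34.0386) T_A=(-83.2970,-14.9638) T_B=(-77.4664,-52.0537) sweep=159.3998

bisector direction at 188.9340° = (-0.987868,-0.155297)
center distance |VC| = r/sin(θ/2) = 19.080200/sin(10.3001°) = 106.710181
C = V + |VC|·bis = (-83.7519,-34.0386)
T_A = V + ((C−V)·d_A)·d_A = V + 104.9905·d_A = (-83.2970,-14.9638)
T_B = V + ((C−V)·d_B)·d_B = V + 104.9905·d_B = (-77.4664,-52.0537)
sweep = 180° − θ = 159.3998°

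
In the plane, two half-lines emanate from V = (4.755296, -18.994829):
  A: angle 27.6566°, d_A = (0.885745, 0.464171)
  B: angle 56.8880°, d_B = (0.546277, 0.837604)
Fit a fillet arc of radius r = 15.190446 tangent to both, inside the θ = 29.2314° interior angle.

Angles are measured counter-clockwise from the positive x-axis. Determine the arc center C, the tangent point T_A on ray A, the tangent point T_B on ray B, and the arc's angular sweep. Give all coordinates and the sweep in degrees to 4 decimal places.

bisector direction at 42.2723° = (0.739956,0.672655)
center distance |VC| = r/sin(θ/2) = 15.190446/sin(14.6157°) = 60.199636
C = V + |VC|·bis = (49.3004,21.4987)
T_A = V + ((C−V)·d_A)·d_A = V + 58.2516·d_A = (56.3514,8.0439)
T_B = V + ((C−V)·d_B)·d_B = V + 58.2516·d_B = (36.5768,29.7969)
sweep = 180° − θ = 150.7686°

center=(49.3004,21.4987) T_A=(56.3514,8.0439) T_B=(36.5768,29.7969) sweep=150.7686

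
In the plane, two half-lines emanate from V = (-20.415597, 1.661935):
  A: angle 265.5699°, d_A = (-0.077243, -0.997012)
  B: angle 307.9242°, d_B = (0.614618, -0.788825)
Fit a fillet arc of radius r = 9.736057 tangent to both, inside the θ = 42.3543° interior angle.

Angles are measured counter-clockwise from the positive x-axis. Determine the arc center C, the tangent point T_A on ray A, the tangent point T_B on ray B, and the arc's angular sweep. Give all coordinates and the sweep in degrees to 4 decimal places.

center=(-12.6498,-24.1458) T_A=(-22.3568,-23.3938) T_B=(-4.9698,-18.1618) sweep=137.6457

bisector direction at 286.7471° = (0.288147,-0.957586)
center distance |VC| = r/sin(θ/2) = 9.736057/sin(21.1772°) = 26.950820
C = V + |VC|·bis = (-12.6498,-24.1458)
T_A = V + ((C−V)·d_A)·d_A = V + 25.1308·d_A = (-22.3568,-23.3938)
T_B = V + ((C−V)·d_B)·d_B = V + 25.1308·d_B = (-4.9698,-18.1618)
sweep = 180° − θ = 137.6457°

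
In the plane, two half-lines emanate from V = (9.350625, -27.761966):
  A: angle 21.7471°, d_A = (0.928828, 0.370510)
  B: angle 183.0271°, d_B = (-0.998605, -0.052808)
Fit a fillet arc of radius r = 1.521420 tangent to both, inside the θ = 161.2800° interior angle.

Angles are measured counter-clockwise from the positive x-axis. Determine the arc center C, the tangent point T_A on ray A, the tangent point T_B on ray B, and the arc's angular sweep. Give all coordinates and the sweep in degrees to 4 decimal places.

bisector direction at 102.3871° = (-0.214515,0.976721)
center distance |VC| = r/sin(θ/2) = 1.521420/sin(80.6400°) = 1.541950
C = V + |VC|·bis = (9.0199,-26.2559)
T_A = V + ((C−V)·d_A)·d_A = V + 0.2508·d_A = (9.5836,-27.6691)
T_B = V + ((C−V)·d_B)·d_B = V + 0.2508·d_B = (9.1002,-27.7752)
sweep = 180° − θ = 18.7200°

center=(9.0199,-26.2559) T_A=(9.5836,-27.6691) T_B=(9.1002,-27.7752) sweep=18.7200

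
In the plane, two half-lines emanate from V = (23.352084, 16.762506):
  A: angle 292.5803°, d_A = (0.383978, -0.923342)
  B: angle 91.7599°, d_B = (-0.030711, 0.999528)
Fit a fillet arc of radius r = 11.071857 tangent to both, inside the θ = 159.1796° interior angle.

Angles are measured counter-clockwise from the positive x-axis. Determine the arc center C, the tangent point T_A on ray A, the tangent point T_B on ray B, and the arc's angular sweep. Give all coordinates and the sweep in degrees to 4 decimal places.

center=(34.3562,19.1357) T_A=(24.1331,14.8843) T_B=(23.2896,18.7957) sweep=20.8204

bisector direction at 12.1701° = (0.977526,0.210815)
center distance |VC| = r/sin(θ/2) = 11.071857/sin(79.5898°) = 11.257157
C = V + |VC|·bis = (34.3562,19.1357)
T_A = V + ((C−V)·d_A)·d_A = V + 2.0341·d_A = (24.1331,14.8843)
T_B = V + ((C−V)·d_B)·d_B = V + 2.0341·d_B = (23.2896,18.7957)
sweep = 180° − θ = 20.8204°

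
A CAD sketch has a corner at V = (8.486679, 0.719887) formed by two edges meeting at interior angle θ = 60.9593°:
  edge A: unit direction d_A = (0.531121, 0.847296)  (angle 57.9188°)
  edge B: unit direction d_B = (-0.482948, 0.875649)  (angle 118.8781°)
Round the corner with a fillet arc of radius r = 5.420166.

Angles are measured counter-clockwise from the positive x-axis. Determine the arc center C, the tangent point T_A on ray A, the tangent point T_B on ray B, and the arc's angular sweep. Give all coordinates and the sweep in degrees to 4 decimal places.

bisector direction at 88.3984° = (0.027949,0.999609)
center distance |VC| = r/sin(θ/2) = 5.420166/sin(30.4796°) = 10.685767
C = V + |VC|·bis = (8.7853,11.4015)
T_A = V + ((C−V)·d_A)·d_A = V + 9.2091·d_A = (13.3778,8.5227)
T_B = V + ((C−V)·d_B)·d_B = V + 9.2091·d_B = (4.0392,8.7838)
sweep = 180° − θ = 119.0407°

center=(8.7853,11.4015) T_A=(13.3778,8.5227) T_B=(4.0392,8.7838) sweep=119.0407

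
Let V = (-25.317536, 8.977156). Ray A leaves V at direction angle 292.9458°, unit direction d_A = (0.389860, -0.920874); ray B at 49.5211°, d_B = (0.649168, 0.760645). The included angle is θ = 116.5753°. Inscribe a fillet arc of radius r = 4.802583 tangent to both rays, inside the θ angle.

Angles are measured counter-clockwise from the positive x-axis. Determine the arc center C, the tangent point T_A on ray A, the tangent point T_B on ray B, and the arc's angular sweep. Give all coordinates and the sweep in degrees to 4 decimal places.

center=(-19.7380,8.1167) T_A=(-24.1606,6.2444) T_B=(-23.3911,11.2344) sweep=63.4247

bisector direction at 351.2335° = (0.988318,-0.152409)
center distance |VC| = r/sin(θ/2) = 4.802583/sin(58.2876°) = 5.645463
C = V + |VC|·bis = (-19.7380,8.1167)
T_A = V + ((C−V)·d_A)·d_A = V + 2.9676·d_A = (-24.1606,6.2444)
T_B = V + ((C−V)·d_B)·d_B = V + 2.9676·d_B = (-23.3911,11.2344)
sweep = 180° − θ = 63.4247°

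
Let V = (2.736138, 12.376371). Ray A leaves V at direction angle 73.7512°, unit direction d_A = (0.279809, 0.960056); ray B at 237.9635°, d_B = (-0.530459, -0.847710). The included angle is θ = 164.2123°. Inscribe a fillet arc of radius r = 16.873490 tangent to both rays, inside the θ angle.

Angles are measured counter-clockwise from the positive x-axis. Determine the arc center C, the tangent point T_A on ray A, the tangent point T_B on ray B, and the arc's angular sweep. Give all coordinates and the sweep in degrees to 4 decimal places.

center=(-12.8087,19.3438) T_A=(3.3908,14.6225) T_B=(1.4951,10.3931) sweep=15.7877

bisector direction at 155.8573° = (-0.912530,0.409010)
center distance |VC| = r/sin(θ/2) = 16.873490/sin(82.1061°) = 17.034909
C = V + |VC|·bis = (-12.8087,19.3438)
T_A = V + ((C−V)·d_A)·d_A = V + 2.3395·d_A = (3.3908,14.6225)
T_B = V + ((C−V)·d_B)·d_B = V + 2.3395·d_B = (1.4951,10.3931)
sweep = 180° − θ = 15.7877°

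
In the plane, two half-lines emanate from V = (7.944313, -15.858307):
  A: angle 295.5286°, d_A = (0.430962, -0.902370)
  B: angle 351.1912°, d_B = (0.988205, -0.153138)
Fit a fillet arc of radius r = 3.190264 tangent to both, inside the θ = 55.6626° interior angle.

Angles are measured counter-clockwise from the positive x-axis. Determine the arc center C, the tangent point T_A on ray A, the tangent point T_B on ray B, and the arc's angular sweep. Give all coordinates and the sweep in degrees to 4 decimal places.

center=(13.4274,-19.9363) T_A=(10.5486,-21.3112) T_B=(13.9159,-16.7837) sweep=124.3374

bisector direction at 323.3599° = (0.802400,-0.596787)
center distance |VC| = r/sin(θ/2) = 3.190264/sin(27.8313°) = 6.833305
C = V + |VC|·bis = (13.4274,-19.9363)
T_A = V + ((C−V)·d_A)·d_A = V + 6.0429·d_A = (10.5486,-21.3112)
T_B = V + ((C−V)·d_B)·d_B = V + 6.0429·d_B = (13.9159,-16.7837)
sweep = 180° − θ = 124.3374°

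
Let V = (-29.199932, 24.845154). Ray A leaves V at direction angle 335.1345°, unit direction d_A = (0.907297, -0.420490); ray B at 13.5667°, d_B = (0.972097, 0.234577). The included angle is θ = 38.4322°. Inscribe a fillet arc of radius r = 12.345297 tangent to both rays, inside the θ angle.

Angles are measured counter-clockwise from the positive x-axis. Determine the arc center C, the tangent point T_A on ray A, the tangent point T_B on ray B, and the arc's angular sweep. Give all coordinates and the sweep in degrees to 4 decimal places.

bisector direction at 354.3506° = (0.995143,-0.098441)
center distance |VC| = r/sin(θ/2) = 12.345297/sin(19.2161°) = 37.508650
C = V + |VC|·bis = (8.1265,21.1528)
T_A = V + ((C−V)·d_A)·d_A = V + 35.4188·d_A = (2.9355,9.9519)
T_B = V + ((C−V)·d_B)·d_B = V + 35.4188·d_B = (5.2306,33.1536)
sweep = 180° − θ = 141.5678°

center=(8.1265,21.1528) T_A=(2.9355,9.9519) T_B=(5.2306,33.1536) sweep=141.5678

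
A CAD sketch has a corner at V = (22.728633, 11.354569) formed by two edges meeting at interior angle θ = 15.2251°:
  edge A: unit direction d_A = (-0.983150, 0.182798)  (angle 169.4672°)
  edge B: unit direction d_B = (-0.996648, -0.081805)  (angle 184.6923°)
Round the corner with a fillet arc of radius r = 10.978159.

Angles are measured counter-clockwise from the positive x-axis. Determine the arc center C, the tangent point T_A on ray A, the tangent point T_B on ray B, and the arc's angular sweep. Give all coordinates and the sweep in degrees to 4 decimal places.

center=(-60.0344,15.5765) T_A=(-58.0276,26.3697) T_B=(-59.1363,4.6351) sweep=164.7749

bisector direction at 177.0797° = (-0.998701,0.050946)
center distance |VC| = r/sin(θ/2) = 10.978159/sin(7.6125°) = 82.870603
C = V + |VC|·bis = (-60.0344,15.5765)
T_A = V + ((C−V)·d_A)·d_A = V + 82.1402·d_A = (-58.0276,26.3697)
T_B = V + ((C−V)·d_B)·d_B = V + 82.1402·d_B = (-59.1363,4.6351)
sweep = 180° − θ = 164.7749°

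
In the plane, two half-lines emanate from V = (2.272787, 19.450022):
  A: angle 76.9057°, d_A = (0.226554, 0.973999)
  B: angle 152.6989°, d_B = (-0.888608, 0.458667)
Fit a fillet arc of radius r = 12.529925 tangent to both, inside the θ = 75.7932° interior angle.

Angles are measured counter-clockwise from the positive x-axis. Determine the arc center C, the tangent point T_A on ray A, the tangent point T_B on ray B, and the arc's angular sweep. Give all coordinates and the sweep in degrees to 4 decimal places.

bisector direction at 114.8023° = (-0.419489,0.907761)
center distance |VC| = r/sin(θ/2) = 12.529925/sin(37.8966°) = 20.399124
C = V + |VC|·bis = (-6.2844,37.9675)
T_A = V + ((C−V)·d_A)·d_A = V + 16.0974·d_A = (5.9197,35.1288)
T_B = V + ((C−V)·d_B)·d_B = V + 16.0974·d_B = (-12.0315,26.8333)
sweep = 180° − θ = 104.2068°

center=(-6.2844,37.9675) T_A=(5.9197,35.1288) T_B=(-12.0315,26.8333) sweep=104.2068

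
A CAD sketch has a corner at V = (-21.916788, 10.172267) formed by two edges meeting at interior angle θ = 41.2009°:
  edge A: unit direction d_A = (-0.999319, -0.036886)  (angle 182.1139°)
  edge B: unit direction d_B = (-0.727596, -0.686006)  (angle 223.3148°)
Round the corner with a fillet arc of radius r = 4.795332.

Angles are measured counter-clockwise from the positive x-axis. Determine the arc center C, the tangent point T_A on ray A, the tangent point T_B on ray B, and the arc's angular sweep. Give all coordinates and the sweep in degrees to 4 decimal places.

bisector direction at 202.7143° = (-0.922441,-0.386137)
center distance |VC| = r/sin(θ/2) = 4.795332/sin(20.6004°) = 13.628949
C = V + |VC|·bis = (-34.4887,4.9096)
T_A = V + ((C−V)·d_A)·d_A = V + 12.7575·d_A = (-34.6656,9.7017)
T_B = V + ((C−V)·d_B)·d_B = V + 12.7575·d_B = (-31.1991,1.4206)
sweep = 180° − θ = 138.7991°

center=(-34.4887,4.9096) T_A=(-34.6656,9.7017) T_B=(-31.1991,1.4206) sweep=138.7991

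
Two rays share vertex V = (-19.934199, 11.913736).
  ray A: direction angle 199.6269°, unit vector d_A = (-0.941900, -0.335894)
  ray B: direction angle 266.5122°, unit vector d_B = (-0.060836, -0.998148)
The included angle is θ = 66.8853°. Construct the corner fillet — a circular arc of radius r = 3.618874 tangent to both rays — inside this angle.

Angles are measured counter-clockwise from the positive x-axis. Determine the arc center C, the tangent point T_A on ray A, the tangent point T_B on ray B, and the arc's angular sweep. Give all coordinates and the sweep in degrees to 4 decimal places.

bisector direction at 233.0696° = (-0.600845,-0.799365)
center distance |VC| = r/sin(θ/2) = 3.618874/sin(33.4427°) = 6.566613
C = V + |VC|·bis = (-23.8797,6.6646)
T_A = V + ((C−V)·d_A)·d_A = V + 5.4794·d_A = (-25.0953,10.0732)
T_B = V + ((C−V)·d_B)·d_B = V + 5.4794·d_B = (-20.2675,6.4445)
sweep = 180° − θ = 113.1147°

center=(-23.8797,6.6646) T_A=(-25.0953,10.0732) T_B=(-20.2675,6.4445) sweep=113.1147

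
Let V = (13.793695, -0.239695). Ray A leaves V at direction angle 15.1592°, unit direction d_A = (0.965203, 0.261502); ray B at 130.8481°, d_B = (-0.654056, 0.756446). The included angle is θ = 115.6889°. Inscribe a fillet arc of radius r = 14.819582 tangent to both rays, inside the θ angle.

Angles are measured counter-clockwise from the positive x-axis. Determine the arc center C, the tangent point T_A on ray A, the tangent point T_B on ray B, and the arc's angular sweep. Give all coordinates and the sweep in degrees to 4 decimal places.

bisector direction at 73.0037° = (0.292311,0.956323)
center distance |VC| = r/sin(θ/2) = 14.819582/sin(57.8445°) = 17.504691
C = V + |VC|·bis = (18.9105,16.5005)
T_A = V + ((C−V)·d_A)·d_A = V + 9.3163·d_A = (22.7859,2.1965)
T_B = V + ((C−V)·d_B)·d_B = V + 9.3163·d_B = (7.7003,6.8076)
sweep = 180° − θ = 64.3111°

center=(18.9105,16.5005) T_A=(22.7859,2.1965) T_B=(7.7003,6.8076) sweep=64.3111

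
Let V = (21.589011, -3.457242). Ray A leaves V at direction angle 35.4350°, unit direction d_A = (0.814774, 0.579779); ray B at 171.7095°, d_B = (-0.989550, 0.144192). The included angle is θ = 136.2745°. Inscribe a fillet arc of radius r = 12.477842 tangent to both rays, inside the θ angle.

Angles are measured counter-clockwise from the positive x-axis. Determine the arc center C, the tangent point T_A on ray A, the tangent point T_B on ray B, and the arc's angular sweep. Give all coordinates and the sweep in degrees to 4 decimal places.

center=(18.4339,9.6121) T_A=(25.6683,-0.5545) T_B=(16.6347,-2.7353) sweep=43.7255

bisector direction at 103.5723° = (-0.234671,0.972075)
center distance |VC| = r/sin(θ/2) = 12.477842/sin(68.1372°) = 13.444812
C = V + |VC|·bis = (18.4339,9.6121)
T_A = V + ((C−V)·d_A)·d_A = V + 5.0066·d_A = (25.6683,-0.5545)
T_B = V + ((C−V)·d_B)·d_B = V + 5.0066·d_B = (16.6347,-2.7353)
sweep = 180° − θ = 43.7255°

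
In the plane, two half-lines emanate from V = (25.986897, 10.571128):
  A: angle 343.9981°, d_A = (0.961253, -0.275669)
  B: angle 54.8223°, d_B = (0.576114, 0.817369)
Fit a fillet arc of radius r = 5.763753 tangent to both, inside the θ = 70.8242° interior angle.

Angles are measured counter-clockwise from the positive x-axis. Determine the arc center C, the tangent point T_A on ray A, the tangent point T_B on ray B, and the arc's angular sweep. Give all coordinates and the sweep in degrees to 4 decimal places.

center=(35.3684,13.8768) T_A=(33.7795,8.3363) T_B=(30.6573,17.1973) sweep=109.1758

bisector direction at 19.4102° = (0.943164,0.332329)
center distance |VC| = r/sin(θ/2) = 5.763753/sin(35.4121°) = 9.946881
C = V + |VC|·bis = (35.3684,13.8768)
T_A = V + ((C−V)·d_A)·d_A = V + 8.1068·d_A = (33.7795,8.3363)
T_B = V + ((C−V)·d_B)·d_B = V + 8.1068·d_B = (30.6573,17.1973)
sweep = 180° − θ = 109.1758°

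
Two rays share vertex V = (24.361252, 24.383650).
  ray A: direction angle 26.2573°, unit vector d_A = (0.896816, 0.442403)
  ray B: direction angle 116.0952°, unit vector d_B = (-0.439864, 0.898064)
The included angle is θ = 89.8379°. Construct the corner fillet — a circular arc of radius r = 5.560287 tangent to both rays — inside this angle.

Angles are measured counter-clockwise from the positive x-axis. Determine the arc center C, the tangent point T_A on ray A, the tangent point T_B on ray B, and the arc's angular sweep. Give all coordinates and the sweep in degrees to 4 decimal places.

bisector direction at 71.1763° = (0.322658,0.946516)
center distance |VC| = r/sin(θ/2) = 5.560287/sin(44.9190°) = 7.874580
C = V + |VC|·bis = (26.9020,31.8371)
T_A = V + ((C−V)·d_A)·d_A = V + 5.5760·d_A = (29.3619,26.8505)
T_B = V + ((C−V)·d_B)·d_B = V + 5.5760·d_B = (21.9086,29.3913)
sweep = 180° − θ = 90.1621°

center=(26.9020,31.8371) T_A=(29.3619,26.8505) T_B=(21.9086,29.3913) sweep=90.1621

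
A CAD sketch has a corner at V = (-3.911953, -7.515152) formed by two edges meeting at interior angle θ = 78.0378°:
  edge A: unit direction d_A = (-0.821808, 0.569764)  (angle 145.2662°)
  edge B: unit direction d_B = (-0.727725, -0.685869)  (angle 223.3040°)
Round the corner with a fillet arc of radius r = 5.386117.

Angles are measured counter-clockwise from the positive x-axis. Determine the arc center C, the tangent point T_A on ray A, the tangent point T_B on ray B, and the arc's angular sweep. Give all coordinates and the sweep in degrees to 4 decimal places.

center=(-12.4432,-8.1544) T_A=(-9.3744,-3.7280) T_B=(-8.7490,-12.0740) sweep=101.9622

bisector direction at 184.2851° = (-0.997205,-0.074719)
center distance |VC| = r/sin(θ/2) = 5.386117/sin(39.0189°) = 8.555140
C = V + |VC|·bis = (-12.4432,-8.1544)
T_A = V + ((C−V)·d_A)·d_A = V + 6.6468·d_A = (-9.3744,-3.7280)
T_B = V + ((C−V)·d_B)·d_B = V + 6.6468·d_B = (-8.7490,-12.0740)
sweep = 180° − θ = 101.9622°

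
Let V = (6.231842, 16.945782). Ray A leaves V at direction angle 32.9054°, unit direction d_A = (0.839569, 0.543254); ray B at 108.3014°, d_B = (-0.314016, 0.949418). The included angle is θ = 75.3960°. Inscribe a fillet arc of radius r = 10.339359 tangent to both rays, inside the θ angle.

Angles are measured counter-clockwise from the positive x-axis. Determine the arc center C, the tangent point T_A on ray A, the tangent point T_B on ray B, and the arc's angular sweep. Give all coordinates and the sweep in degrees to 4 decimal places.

bisector direction at 70.6034° = (0.332105,0.943242)
center distance |VC| = r/sin(θ/2) = 10.339359/sin(37.6980°) = 16.908207
C = V + |VC|·bis = (11.8471,32.8943)
T_A = V + ((C−V)·d_A)·d_A = V + 13.3785·d_A = (17.4640,24.2137)
T_B = V + ((C−V)·d_B)·d_B = V + 13.3785·d_B = (2.0308,29.6476)
sweep = 180° − θ = 104.6040°

center=(11.8471,32.8943) T_A=(17.4640,24.2137) T_B=(2.0308,29.6476) sweep=104.6040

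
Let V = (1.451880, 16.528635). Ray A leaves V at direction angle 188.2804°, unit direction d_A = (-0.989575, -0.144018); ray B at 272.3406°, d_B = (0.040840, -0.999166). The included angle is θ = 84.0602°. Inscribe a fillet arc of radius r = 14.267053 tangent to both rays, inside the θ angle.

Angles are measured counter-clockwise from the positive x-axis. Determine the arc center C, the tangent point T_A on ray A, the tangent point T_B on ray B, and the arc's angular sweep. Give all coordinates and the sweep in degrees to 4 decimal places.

bisector direction at 230.3105° = (-0.638627,-0.769517)
center distance |VC| = r/sin(θ/2) = 14.267053/sin(42.0301°) = 21.309346
C = V + |VC|·bis = (-12.1568,0.1307)
T_A = V + ((C−V)·d_A)·d_A = V + 15.8284·d_A = (-14.2115,14.2491)
T_B = V + ((C−V)·d_B)·d_B = V + 15.8284·d_B = (2.0983,0.7134)
sweep = 180° − θ = 95.9398°

center=(-12.1568,0.1307) T_A=(-14.2115,14.2491) T_B=(2.0983,0.7134) sweep=95.9398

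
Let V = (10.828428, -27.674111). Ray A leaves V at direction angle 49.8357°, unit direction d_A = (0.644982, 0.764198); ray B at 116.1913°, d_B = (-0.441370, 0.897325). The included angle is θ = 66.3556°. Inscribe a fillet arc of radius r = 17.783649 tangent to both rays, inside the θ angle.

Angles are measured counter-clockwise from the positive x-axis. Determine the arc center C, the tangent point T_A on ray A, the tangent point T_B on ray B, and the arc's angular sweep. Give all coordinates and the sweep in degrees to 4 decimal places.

center=(14.7812,4.5816) T_A=(28.3715,-6.8885) T_B=(-1.1765,-3.2675) sweep=113.6444

bisector direction at 83.0135° = (0.121635,0.992575)
center distance |VC| = r/sin(θ/2) = 17.783649/sin(33.1778°) = 32.497044
C = V + |VC|·bis = (14.7812,4.5816)
T_A = V + ((C−V)·d_A)·d_A = V + 27.1993·d_A = (28.3715,-6.8885)
T_B = V + ((C−V)·d_B)·d_B = V + 27.1993·d_B = (-1.1765,-3.2675)
sweep = 180° − θ = 113.6444°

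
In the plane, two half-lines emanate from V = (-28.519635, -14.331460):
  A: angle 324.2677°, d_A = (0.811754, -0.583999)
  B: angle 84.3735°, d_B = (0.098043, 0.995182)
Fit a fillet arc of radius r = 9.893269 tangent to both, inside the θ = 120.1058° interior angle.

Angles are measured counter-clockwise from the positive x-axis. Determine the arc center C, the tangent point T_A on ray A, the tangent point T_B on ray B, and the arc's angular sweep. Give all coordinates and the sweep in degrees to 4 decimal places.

bisector direction at 24.3206° = (0.911255,0.411842)
center distance |VC| = r/sin(θ/2) = 9.893269/sin(60.0529°) = 11.417682
C = V + |VC|·bis = (-18.1152,-9.6292)
T_A = V + ((C−V)·d_A)·d_A = V + 5.6997·d_A = (-23.8929,-17.6601)
T_B = V + ((C−V)·d_B)·d_B = V + 5.6997·d_B = (-27.9608,-8.6592)
sweep = 180° − θ = 59.8942°

center=(-18.1152,-9.6292) T_A=(-23.8929,-17.6601) T_B=(-27.9608,-8.6592) sweep=59.8942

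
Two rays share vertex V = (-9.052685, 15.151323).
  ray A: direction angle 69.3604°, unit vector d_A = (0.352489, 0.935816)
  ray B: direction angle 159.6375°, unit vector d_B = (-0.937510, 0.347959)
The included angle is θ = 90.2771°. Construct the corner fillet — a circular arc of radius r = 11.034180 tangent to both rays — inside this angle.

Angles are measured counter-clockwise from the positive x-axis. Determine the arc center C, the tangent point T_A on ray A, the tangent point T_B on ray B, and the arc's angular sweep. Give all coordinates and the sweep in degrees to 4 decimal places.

center=(-15.5080,29.3169) T_A=(-5.1820,25.4275) T_B=(-19.3474,18.9722) sweep=89.7229

bisector direction at 114.4989° = (-0.414677,0.909969)
center distance |VC| = r/sin(θ/2) = 11.034180/sin(45.1386°) = 15.567089
C = V + |VC|·bis = (-15.5080,29.3169)
T_A = V + ((C−V)·d_A)·d_A = V + 10.9809·d_A = (-5.1820,25.4275)
T_B = V + ((C−V)·d_B)·d_B = V + 10.9809·d_B = (-19.3474,18.9722)
sweep = 180° − θ = 89.7229°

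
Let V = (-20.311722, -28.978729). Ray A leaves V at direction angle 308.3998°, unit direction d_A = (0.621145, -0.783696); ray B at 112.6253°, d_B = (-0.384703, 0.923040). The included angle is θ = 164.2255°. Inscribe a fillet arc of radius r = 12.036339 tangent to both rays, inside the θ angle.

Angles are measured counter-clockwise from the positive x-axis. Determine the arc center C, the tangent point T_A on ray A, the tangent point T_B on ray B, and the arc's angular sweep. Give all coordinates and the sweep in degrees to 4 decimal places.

bisector direction at 30.5126° = (0.861518,0.507727)
center distance |VC| = r/sin(θ/2) = 12.036339/sin(82.1128°) = 12.151290
C = V + |VC|·bis = (-9.8432,-22.8092)
T_A = V + ((C−V)·d_A)·d_A = V + 1.6675·d_A = (-19.2760,-30.2855)
T_B = V + ((C−V)·d_B)·d_B = V + 1.6675·d_B = (-20.9532,-27.4396)
sweep = 180° − θ = 15.7745°

center=(-9.8432,-22.8092) T_A=(-19.2760,-30.2855) T_B=(-20.9532,-27.4396) sweep=15.7745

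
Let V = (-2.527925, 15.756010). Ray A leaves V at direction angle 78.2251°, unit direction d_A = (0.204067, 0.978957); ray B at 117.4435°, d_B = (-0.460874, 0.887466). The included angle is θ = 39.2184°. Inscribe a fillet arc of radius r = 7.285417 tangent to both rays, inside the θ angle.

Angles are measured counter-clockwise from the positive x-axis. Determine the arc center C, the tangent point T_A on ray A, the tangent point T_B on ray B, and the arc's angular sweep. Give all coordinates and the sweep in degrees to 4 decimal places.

bisector direction at 97.8343° = (-0.136309,0.990666)
center distance |VC| = r/sin(θ/2) = 7.285417/sin(19.6092°) = 21.708449
C = V + |VC|·bis = (-5.4870,37.2618)
T_A = V + ((C−V)·d_A)·d_A = V + 20.4494·d_A = (1.6451,35.7751)
T_B = V + ((C−V)·d_B)·d_B = V + 20.4494·d_B = (-11.9525,33.9042)
sweep = 180° − θ = 140.7816°

center=(-5.4870,37.2618) T_A=(1.6451,35.7751) T_B=(-11.9525,33.9042) sweep=140.7816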